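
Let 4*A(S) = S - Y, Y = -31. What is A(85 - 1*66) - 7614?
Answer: -15203/2 ≈ -7601.5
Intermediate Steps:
A(S) = 31/4 + S/4 (A(S) = (S - 1*(-31))/4 = (S + 31)/4 = (31 + S)/4 = 31/4 + S/4)
A(85 - 1*66) - 7614 = (31/4 + (85 - 1*66)/4) - 7614 = (31/4 + (85 - 66)/4) - 7614 = (31/4 + (¼)*19) - 7614 = (31/4 + 19/4) - 7614 = 25/2 - 7614 = -15203/2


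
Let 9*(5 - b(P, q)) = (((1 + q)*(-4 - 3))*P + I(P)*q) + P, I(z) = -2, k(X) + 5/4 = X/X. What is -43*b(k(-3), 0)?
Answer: -1247/6 ≈ -207.83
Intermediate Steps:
k(X) = -1/4 (k(X) = -5/4 + X/X = -5/4 + 1 = -1/4)
b(P, q) = 5 - P/9 + 2*q/9 - P*(-7 - 7*q)/9 (b(P, q) = 5 - ((((1 + q)*(-4 - 3))*P - 2*q) + P)/9 = 5 - ((((1 + q)*(-7))*P - 2*q) + P)/9 = 5 - (((-7 - 7*q)*P - 2*q) + P)/9 = 5 - ((P*(-7 - 7*q) - 2*q) + P)/9 = 5 - ((-2*q + P*(-7 - 7*q)) + P)/9 = 5 - (P - 2*q + P*(-7 - 7*q))/9 = 5 + (-P/9 + 2*q/9 - P*(-7 - 7*q)/9) = 5 - P/9 + 2*q/9 - P*(-7 - 7*q)/9)
-43*b(k(-3), 0) = -43*(5 + (2/3)*(-1/4) + (2/9)*0 + (7/9)*(-1/4)*0) = -43*(5 - 1/6 + 0 + 0) = -43*29/6 = -1247/6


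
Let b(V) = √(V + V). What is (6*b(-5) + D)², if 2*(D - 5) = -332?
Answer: 25561 - 1932*I*√10 ≈ 25561.0 - 6109.5*I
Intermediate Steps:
D = -161 (D = 5 + (½)*(-332) = 5 - 166 = -161)
b(V) = √2*√V (b(V) = √(2*V) = √2*√V)
(6*b(-5) + D)² = (6*(√2*√(-5)) - 161)² = (6*(√2*(I*√5)) - 161)² = (6*(I*√10) - 161)² = (6*I*√10 - 161)² = (-161 + 6*I*√10)²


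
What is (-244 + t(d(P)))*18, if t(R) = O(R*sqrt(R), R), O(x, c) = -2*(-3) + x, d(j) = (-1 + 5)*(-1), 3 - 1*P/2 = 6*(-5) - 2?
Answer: -4284 - 144*I ≈ -4284.0 - 144.0*I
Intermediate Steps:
P = 70 (P = 6 - 2*(6*(-5) - 2) = 6 - 2*(-30 - 2) = 6 - 2*(-32) = 6 + 64 = 70)
d(j) = -4 (d(j) = 4*(-1) = -4)
O(x, c) = 6 + x
t(R) = 6 + R**(3/2) (t(R) = 6 + R*sqrt(R) = 6 + R**(3/2))
(-244 + t(d(P)))*18 = (-244 + (6 + (-4)**(3/2)))*18 = (-244 + (6 - 8*I))*18 = (-238 - 8*I)*18 = -4284 - 144*I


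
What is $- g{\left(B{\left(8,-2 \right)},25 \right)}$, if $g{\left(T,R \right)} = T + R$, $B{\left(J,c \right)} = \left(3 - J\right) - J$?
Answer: $-12$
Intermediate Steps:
$B{\left(J,c \right)} = 3 - 2 J$
$g{\left(T,R \right)} = R + T$
$- g{\left(B{\left(8,-2 \right)},25 \right)} = - (25 + \left(3 - 16\right)) = - (25 - 13) = \left(-1\right) 12 = -12$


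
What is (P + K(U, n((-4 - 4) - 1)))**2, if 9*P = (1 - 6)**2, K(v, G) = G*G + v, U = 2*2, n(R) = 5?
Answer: 81796/81 ≈ 1009.8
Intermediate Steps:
U = 4
K(v, G) = v + G**2 (K(v, G) = G**2 + v = v + G**2)
P = 25/9 (P = (1 - 6)**2/9 = (1/9)*(-5)**2 = (1/9)*25 = 25/9 ≈ 2.7778)
(P + K(U, n((-4 - 4) - 1)))**2 = (25/9 + (4 + 5**2))**2 = (25/9 + (4 + 25))**2 = (25/9 + 29)**2 = (286/9)**2 = 81796/81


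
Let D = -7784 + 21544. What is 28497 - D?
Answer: 14737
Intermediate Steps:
D = 13760
28497 - D = 28497 - 1*13760 = 28497 - 13760 = 14737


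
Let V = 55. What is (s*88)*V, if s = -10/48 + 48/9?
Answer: 24805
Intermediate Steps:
s = 41/8 (s = -10*1/48 + 48*(⅑) = -5/24 + 16/3 = 41/8 ≈ 5.1250)
(s*88)*V = ((41/8)*88)*55 = 451*55 = 24805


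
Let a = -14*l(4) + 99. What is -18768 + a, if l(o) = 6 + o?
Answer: -18809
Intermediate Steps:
a = -41 (a = -14*(6 + 4) + 99 = -14*10 + 99 = -140 + 99 = -41)
-18768 + a = -18768 - 41 = -18809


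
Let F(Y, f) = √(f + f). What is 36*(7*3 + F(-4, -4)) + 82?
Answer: 838 + 72*I*√2 ≈ 838.0 + 101.82*I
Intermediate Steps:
F(Y, f) = √2*√f (F(Y, f) = √(2*f) = √2*√f)
36*(7*3 + F(-4, -4)) + 82 = 36*(7*3 + √2*√(-4)) + 82 = 36*(21 + √2*(2*I)) + 82 = 36*(21 + 2*I*√2) + 82 = (756 + 72*I*√2) + 82 = 838 + 72*I*√2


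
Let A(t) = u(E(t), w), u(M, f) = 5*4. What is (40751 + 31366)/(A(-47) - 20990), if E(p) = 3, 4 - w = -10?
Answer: -8013/2330 ≈ -3.4391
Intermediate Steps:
w = 14 (w = 4 - 1*(-10) = 4 + 10 = 14)
u(M, f) = 20
A(t) = 20
(40751 + 31366)/(A(-47) - 20990) = (40751 + 31366)/(20 - 20990) = 72117/(-20970) = 72117*(-1/20970) = -8013/2330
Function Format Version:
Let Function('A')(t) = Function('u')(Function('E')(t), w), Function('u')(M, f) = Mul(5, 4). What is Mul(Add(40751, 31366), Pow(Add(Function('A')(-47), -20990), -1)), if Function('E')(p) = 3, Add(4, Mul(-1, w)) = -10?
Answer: Rational(-8013, 2330) ≈ -3.4391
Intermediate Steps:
w = 14 (w = Add(4, Mul(-1, -10)) = Add(4, 10) = 14)
Function('u')(M, f) = 20
Function('A')(t) = 20
Mul(Add(40751, 31366), Pow(Add(Function('A')(-47), -20990), -1)) = Mul(Add(40751, 31366), Pow(Add(20, -20990), -1)) = Mul(72117, Pow(-20970, -1)) = Mul(72117, Rational(-1, 20970)) = Rational(-8013, 2330)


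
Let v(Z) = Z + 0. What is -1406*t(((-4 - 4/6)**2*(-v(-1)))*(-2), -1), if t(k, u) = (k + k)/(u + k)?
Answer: -1102304/401 ≈ -2748.9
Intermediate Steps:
v(Z) = Z
t(k, u) = 2*k/(k + u) (t(k, u) = (2*k)/(k + u) = 2*k/(k + u))
-1406*t(((-4 - 4/6)**2*(-v(-1)))*(-2), -1) = -2812*((-4 - 4/6)**2*(-1*(-1)))*(-2)/(((-4 - 4/6)**2*(-1*(-1)))*(-2) - 1) = -2812*((-4 - 4*1/6)**2*1)*(-2)/(((-4 - 4*1/6)**2*1)*(-2) - 1) = -2812*((-4 - 2/3)**2*1)*(-2)/(((-4 - 2/3)**2*1)*(-2) - 1) = -2812*((-14/3)**2*1)*(-2)/(((-14/3)**2*1)*(-2) - 1) = -2812*((196/9)*1)*(-2)/(((196/9)*1)*(-2) - 1) = -2812*(196/9)*(-2)/((196/9)*(-2) - 1) = -2812*(-392)/(9*(-392/9 - 1)) = -2812*(-392)/(9*(-401/9)) = -2812*(-392)*(-9)/(9*401) = -1406*784/401 = -1102304/401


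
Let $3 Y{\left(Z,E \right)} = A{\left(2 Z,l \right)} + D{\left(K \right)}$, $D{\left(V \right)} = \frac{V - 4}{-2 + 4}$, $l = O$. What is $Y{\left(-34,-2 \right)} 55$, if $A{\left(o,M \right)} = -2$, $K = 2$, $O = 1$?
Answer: $-55$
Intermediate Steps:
$l = 1$
$D{\left(V \right)} = -2 + \frac{V}{2}$ ($D{\left(V \right)} = \frac{-4 + V}{2} = \left(-4 + V\right) \frac{1}{2} = -2 + \frac{V}{2}$)
$Y{\left(Z,E \right)} = -1$ ($Y{\left(Z,E \right)} = \frac{-2 + \left(-2 + \frac{1}{2} \cdot 2\right)}{3} = \frac{-2 + \left(-2 + 1\right)}{3} = \frac{-2 - 1}{3} = \frac{1}{3} \left(-3\right) = -1$)
$Y{\left(-34,-2 \right)} 55 = \left(-1\right) 55 = -55$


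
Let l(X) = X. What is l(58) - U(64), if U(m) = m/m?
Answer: 57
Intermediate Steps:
U(m) = 1
l(58) - U(64) = 58 - 1*1 = 58 - 1 = 57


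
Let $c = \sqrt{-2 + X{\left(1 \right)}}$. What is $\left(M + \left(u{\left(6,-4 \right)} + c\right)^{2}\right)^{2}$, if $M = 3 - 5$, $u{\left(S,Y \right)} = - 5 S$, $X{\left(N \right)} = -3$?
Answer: $779449 - 107160 i \sqrt{5} \approx 7.7945 \cdot 10^{5} - 2.3962 \cdot 10^{5} i$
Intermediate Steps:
$c = i \sqrt{5}$ ($c = \sqrt{-2 - 3} = \sqrt{-5} = i \sqrt{5} \approx 2.2361 i$)
$M = -2$ ($M = 3 - 5 = -2$)
$\left(M + \left(u{\left(6,-4 \right)} + c\right)^{2}\right)^{2} = \left(-2 + \left(\left(-5\right) 6 + i \sqrt{5}\right)^{2}\right)^{2} = \left(-2 + \left(-30 + i \sqrt{5}\right)^{2}\right)^{2}$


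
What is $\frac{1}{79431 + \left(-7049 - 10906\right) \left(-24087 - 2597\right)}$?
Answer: $\frac{1}{479190651} \approx 2.0869 \cdot 10^{-9}$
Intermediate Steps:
$\frac{1}{79431 + \left(-7049 - 10906\right) \left(-24087 - 2597\right)} = \frac{1}{79431 - -479111220} = \frac{1}{79431 + 479111220} = \frac{1}{479190651}$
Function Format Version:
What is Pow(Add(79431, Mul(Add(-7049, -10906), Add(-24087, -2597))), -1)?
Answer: Rational(1, 479190651) ≈ 2.0869e-9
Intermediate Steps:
Pow(Add(79431, Mul(Add(-7049, -10906), Add(-24087, -2597))), -1) = Pow(Add(79431, Mul(-17955, -26684)), -1) = Pow(Add(79431, 479111220), -1) = Pow(479190651, -1) = Rational(1, 479190651)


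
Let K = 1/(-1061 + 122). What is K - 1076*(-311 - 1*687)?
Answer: 1008343271/939 ≈ 1.0738e+6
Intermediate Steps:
K = -1/939 (K = 1/(-939) = -1/939 ≈ -0.0010650)
K - 1076*(-311 - 1*687) = -1/939 - 1076*(-311 - 1*687) = -1/939 - 1076*(-311 - 687) = -1/939 - 1076*(-998) = -1/939 + 1073848 = 1008343271/939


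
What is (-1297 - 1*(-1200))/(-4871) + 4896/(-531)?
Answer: -2644101/287389 ≈ -9.2004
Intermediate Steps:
(-1297 - 1*(-1200))/(-4871) + 4896/(-531) = (-1297 + 1200)*(-1/4871) + 4896*(-1/531) = -97*(-1/4871) - 544/59 = 97/4871 - 544/59 = -2644101/287389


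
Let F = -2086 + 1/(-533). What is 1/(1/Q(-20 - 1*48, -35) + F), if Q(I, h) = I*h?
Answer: -1268540/2646176287 ≈ -0.00047939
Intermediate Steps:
F = -1111839/533 (F = -2086 - 1/533 = -1111839/533 ≈ -2086.0)
1/(1/Q(-20 - 1*48, -35) + F) = 1/(1/((-20 - 1*48)*(-35)) - 1111839/533) = 1/(1/((-20 - 48)*(-35)) - 1111839/533) = 1/(1/(-68*(-35)) - 1111839/533) = 1/(1/2380 - 1111839/533) = 1/(-2646176287/1268540) = -1268540/2646176287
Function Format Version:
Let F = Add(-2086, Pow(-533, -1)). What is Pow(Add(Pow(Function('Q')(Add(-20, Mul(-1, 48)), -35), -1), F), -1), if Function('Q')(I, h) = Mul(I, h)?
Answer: Rational(-1268540, 2646176287) ≈ -0.00047939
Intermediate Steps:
F = Rational(-1111839, 533) (F = Add(-2086, Rational(-1, 533)) = Rational(-1111839, 533) ≈ -2086.0)
Pow(Add(Pow(Function('Q')(Add(-20, Mul(-1, 48)), -35), -1), F), -1) = Pow(Add(Pow(Mul(Add(-20, Mul(-1, 48)), -35), -1), Rational(-1111839, 533)), -1) = Pow(Add(Pow(Mul(Add(-20, -48), -35), -1), Rational(-1111839, 533)), -1) = Pow(Add(Pow(Mul(-68, -35), -1), Rational(-1111839, 533)), -1) = Pow(Add(Pow(2380, -1), Rational(-1111839, 533)), -1) = Pow(Add(Rational(1, 2380), Rational(-1111839, 533)), -1) = Pow(Rational(-2646176287, 1268540), -1) = Rational(-1268540, 2646176287)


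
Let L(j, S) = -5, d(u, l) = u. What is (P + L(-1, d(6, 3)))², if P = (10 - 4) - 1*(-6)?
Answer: 49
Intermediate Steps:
P = 12 (P = 6 + 6 = 12)
(P + L(-1, d(6, 3)))² = (12 - 5)² = 7² = 49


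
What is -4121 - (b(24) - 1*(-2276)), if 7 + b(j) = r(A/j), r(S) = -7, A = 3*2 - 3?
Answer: -6383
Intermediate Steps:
A = 3 (A = 6 - 3 = 3)
b(j) = -14 (b(j) = -7 - 7 = -14)
-4121 - (b(24) - 1*(-2276)) = -4121 - (-14 - 1*(-2276)) = -4121 - (-14 + 2276) = -4121 - 1*2262 = -4121 - 2262 = -6383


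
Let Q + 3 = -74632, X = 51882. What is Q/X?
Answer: -74635/51882 ≈ -1.4386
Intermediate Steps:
Q = -74635 (Q = -3 - 74632 = -74635)
Q/X = -74635/51882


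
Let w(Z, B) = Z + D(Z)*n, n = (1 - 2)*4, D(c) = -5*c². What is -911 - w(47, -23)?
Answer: -45138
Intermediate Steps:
n = -4 (n = -1*4 = -4)
w(Z, B) = Z + 20*Z² (w(Z, B) = Z - 5*Z²*(-4) = Z + 20*Z²)
-911 - w(47, -23) = -911 - 47*(1 + 20*47) = -911 - 47*(1 + 940) = -911 - 47*941 = -911 - 1*44227 = -911 - 44227 = -45138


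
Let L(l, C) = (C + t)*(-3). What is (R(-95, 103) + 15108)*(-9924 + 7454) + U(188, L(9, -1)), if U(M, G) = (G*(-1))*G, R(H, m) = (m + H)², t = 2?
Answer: -37474849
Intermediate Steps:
L(l, C) = -6 - 3*C (L(l, C) = (C + 2)*(-3) = (2 + C)*(-3) = -6 - 3*C)
R(H, m) = (H + m)²
U(M, G) = -G² (U(M, G) = (-G)*G = -G²)
(R(-95, 103) + 15108)*(-9924 + 7454) + U(188, L(9, -1)) = ((-95 + 103)² + 15108)*(-9924 + 7454) - (-6 - 3*(-1))² = (8² + 15108)*(-2470) - (-6 + 3)² = (64 + 15108)*(-2470) - 1*(-3)² = 15172*(-2470) - 1*9 = -37474840 - 9 = -37474849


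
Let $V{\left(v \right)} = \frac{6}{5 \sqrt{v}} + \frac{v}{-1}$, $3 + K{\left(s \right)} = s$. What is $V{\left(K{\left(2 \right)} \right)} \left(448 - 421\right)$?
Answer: $27 - \frac{162 i}{5} \approx 27.0 - 32.4 i$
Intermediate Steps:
$K{\left(s \right)} = -3 + s$
$V{\left(v \right)} = - v + \frac{6}{5 \sqrt{v}}$ ($V{\left(v \right)} = 6 \frac{1}{5 \sqrt{v}} + v \left(-1\right) = \frac{6}{5 \sqrt{v}} - v = - v + \frac{6}{5 \sqrt{v}}$)
$V{\left(K{\left(2 \right)} \right)} \left(448 - 421\right) = \left(- (-3 + 2) + \frac{6}{5 \sqrt{-3 + 2}}\right) \left(448 - 421\right) = \left(\left(-1\right) \left(-1\right) + \frac{6}{5 i}\right) 27 = \left(1 + \frac{6 \left(- i\right)}{5}\right) 27 = \left(1 - \frac{6 i}{5}\right) 27 = 27 - \frac{162 i}{5}$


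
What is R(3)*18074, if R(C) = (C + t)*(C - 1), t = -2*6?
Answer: -325332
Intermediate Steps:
t = -12
R(C) = (-1 + C)*(-12 + C) (R(C) = (C - 12)*(C - 1) = (-12 + C)*(-1 + C) = (-1 + C)*(-12 + C))
R(3)*18074 = (12 + 3² - 13*3)*18074 = (12 + 9 - 39)*18074 = -18*18074 = -325332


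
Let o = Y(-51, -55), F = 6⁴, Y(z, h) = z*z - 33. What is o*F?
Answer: 3328128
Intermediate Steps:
Y(z, h) = -33 + z² (Y(z, h) = z² - 33 = -33 + z²)
F = 1296
o = 2568 (o = -33 + (-51)² = -33 + 2601 = 2568)
o*F = 2568*1296 = 3328128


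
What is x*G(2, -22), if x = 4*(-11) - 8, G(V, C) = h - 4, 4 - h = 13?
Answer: 676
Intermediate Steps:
h = -9 (h = 4 - 1*13 = 4 - 13 = -9)
G(V, C) = -13 (G(V, C) = -9 - 4 = -13)
x = -52 (x = -44 - 8 = -52)
x*G(2, -22) = -52*(-13) = 676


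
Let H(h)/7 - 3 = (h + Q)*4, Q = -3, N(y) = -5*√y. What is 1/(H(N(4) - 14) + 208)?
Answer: -1/527 ≈ -0.0018975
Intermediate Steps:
H(h) = -63 + 28*h (H(h) = 21 + 7*((h - 3)*4) = 21 + 7*((-3 + h)*4) = 21 + 7*(-12 + 4*h) = 21 + (-84 + 28*h) = -63 + 28*h)
1/(H(N(4) - 14) + 208) = 1/((-63 + 28*(-5*√4 - 14)) + 208) = 1/((-63 + 28*(-5*2 - 14)) + 208) = 1/((-63 + 28*(-10 - 14)) + 208) = 1/((-63 + 28*(-24)) + 208) = 1/((-63 - 672) + 208) = 1/(-735 + 208) = 1/(-527) = -1/527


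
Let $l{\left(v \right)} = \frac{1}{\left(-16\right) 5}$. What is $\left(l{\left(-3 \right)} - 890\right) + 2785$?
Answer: $\frac{151599}{80} \approx 1895.0$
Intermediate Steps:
$l{\left(v \right)} = - \frac{1}{80}$ ($l{\left(v \right)} = \frac{1}{-80} = - \frac{1}{80}$)
$\left(l{\left(-3 \right)} - 890\right) + 2785 = \left(- \frac{1}{80} - 890\right) + 2785 = - \frac{71201}{80} + 2785 = \frac{151599}{80}$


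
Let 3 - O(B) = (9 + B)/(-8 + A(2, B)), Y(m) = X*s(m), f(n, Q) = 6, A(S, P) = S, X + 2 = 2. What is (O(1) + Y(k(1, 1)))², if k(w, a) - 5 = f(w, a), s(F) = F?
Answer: 196/9 ≈ 21.778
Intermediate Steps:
X = 0 (X = -2 + 2 = 0)
k(w, a) = 11 (k(w, a) = 5 + 6 = 11)
Y(m) = 0 (Y(m) = 0*m = 0)
O(B) = 9/2 + B/6 (O(B) = 3 - (9 + B)/(-8 + 2) = 3 - (9 + B)/(-6) = 3 - (9 + B)*(-1)/6 = 3 - (-3/2 - B/6) = 3 + (3/2 + B/6) = 9/2 + B/6)
(O(1) + Y(k(1, 1)))² = ((9/2 + (⅙)*1) + 0)² = ((9/2 + ⅙) + 0)² = (14/3 + 0)² = (14/3)² = 196/9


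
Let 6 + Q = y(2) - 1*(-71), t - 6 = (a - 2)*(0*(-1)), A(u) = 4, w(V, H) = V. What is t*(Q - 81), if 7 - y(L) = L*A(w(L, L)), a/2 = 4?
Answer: -102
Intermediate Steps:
a = 8 (a = 2*4 = 8)
y(L) = 7 - 4*L (y(L) = 7 - L*4 = 7 - 4*L)
t = 6 (t = 6 + (8 - 2)*(0*(-1)) = 6 + 6*0 = 6 + 0 = 6)
Q = 64 (Q = -6 + ((7 - 4*2) - 1*(-71)) = -6 + ((7 - 8) + 71) = -6 + (-1 + 71) = -6 + 70 = 64)
t*(Q - 81) = 6*(64 - 81) = 6*(-17) = -102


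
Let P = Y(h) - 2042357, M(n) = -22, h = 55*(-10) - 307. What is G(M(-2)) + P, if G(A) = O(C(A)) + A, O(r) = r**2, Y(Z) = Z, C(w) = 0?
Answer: -2043236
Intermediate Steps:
h = -857 (h = -550 - 307 = -857)
P = -2043214 (P = -857 - 2042357 = -2043214)
G(A) = A (G(A) = 0**2 + A = 0 + A = A)
G(M(-2)) + P = -22 - 2043214 = -2043236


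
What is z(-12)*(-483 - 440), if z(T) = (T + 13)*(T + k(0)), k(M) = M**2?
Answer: 11076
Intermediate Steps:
z(T) = T*(13 + T) (z(T) = (T + 13)*(T + 0**2) = (13 + T)*(T + 0) = (13 + T)*T = T*(13 + T))
z(-12)*(-483 - 440) = (-12*(13 - 12))*(-483 - 440) = -12*1*(-923) = -12*(-923) = 11076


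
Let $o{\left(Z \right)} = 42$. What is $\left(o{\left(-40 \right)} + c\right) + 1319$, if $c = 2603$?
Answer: $3964$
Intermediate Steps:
$\left(o{\left(-40 \right)} + c\right) + 1319 = \left(42 + 2603\right) + 1319 = 2645 + 1319 = 3964$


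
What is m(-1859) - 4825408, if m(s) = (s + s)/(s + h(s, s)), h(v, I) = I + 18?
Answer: -8927002941/1850 ≈ -4.8254e+6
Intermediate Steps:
h(v, I) = 18 + I
m(s) = 2*s/(18 + 2*s) (m(s) = (s + s)/(s + (18 + s)) = (2*s)/(18 + 2*s) = 2*s/(18 + 2*s))
m(-1859) - 4825408 = -1859/(9 - 1859) - 4825408 = -1859/(-1850) - 4825408 = -1859*(-1/1850) - 4825408 = 1859/1850 - 4825408 = -8927002941/1850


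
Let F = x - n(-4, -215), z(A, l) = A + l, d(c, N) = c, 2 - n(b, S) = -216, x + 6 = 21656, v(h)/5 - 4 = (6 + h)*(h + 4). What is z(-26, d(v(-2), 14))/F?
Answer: 17/10716 ≈ 0.0015864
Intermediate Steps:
v(h) = 20 + 5*(4 + h)*(6 + h) (v(h) = 20 + 5*((6 + h)*(h + 4)) = 20 + 5*((6 + h)*(4 + h)) = 20 + 5*((4 + h)*(6 + h)) = 20 + 5*(4 + h)*(6 + h))
x = 21650 (x = -6 + 21656 = 21650)
n(b, S) = 218 (n(b, S) = 2 - 1*(-216) = 2 + 216 = 218)
F = 21432 (F = 21650 - 1*218 = 21650 - 218 = 21432)
z(-26, d(v(-2), 14))/F = (-26 + (140 + 5*(-2)² + 50*(-2)))/21432 = (-26 + (140 + 5*4 - 100))*(1/21432) = (-26 + (140 + 20 - 100))*(1/21432) = (-26 + 60)*(1/21432) = 34*(1/21432) = 17/10716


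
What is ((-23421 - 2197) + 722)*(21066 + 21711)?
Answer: -1064976192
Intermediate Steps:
((-23421 - 2197) + 722)*(21066 + 21711) = (-25618 + 722)*42777 = -24896*42777 = -1064976192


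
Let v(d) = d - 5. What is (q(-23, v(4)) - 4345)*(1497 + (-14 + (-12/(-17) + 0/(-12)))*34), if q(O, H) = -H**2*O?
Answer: -4516490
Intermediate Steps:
v(d) = -5 + d
q(O, H) = -O*H**2
(q(-23, v(4)) - 4345)*(1497 + (-14 + (-12/(-17) + 0/(-12)))*34) = (-1*(-23)*(-5 + 4)**2 - 4345)*(1497 + (-14 + (-12/(-17) + 0/(-12)))*34) = (-1*(-23)*(-1)**2 - 4345)*(1497 + (-14 + (-12*(-1/17) + 0*(-1/12)))*34) = (-1*(-23)*1 - 4345)*(1497 + (-14 + (12/17 + 0))*34) = (23 - 4345)*(1497 + (-14 + 12/17)*34) = -4322*(1497 - 226/17*34) = -4322*(1497 - 452) = -4322*1045 = -4516490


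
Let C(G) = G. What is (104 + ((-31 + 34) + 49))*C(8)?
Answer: 1248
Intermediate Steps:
(104 + ((-31 + 34) + 49))*C(8) = (104 + ((-31 + 34) + 49))*8 = (104 + (3 + 49))*8 = (104 + 52)*8 = 156*8 = 1248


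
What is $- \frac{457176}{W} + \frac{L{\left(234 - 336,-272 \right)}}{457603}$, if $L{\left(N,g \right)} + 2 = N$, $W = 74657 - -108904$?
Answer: $- \frac{69741399824}{27999354761} \approx -2.4908$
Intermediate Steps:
$W = 183561$ ($W = 74657 + 108904 = 183561$)
$L{\left(N,g \right)} = -2 + N$
$- \frac{457176}{W} + \frac{L{\left(234 - 336,-272 \right)}}{457603} = - \frac{457176}{183561} + \frac{-2 + \left(234 - 336\right)}{457603} = \left(-457176\right) \frac{1}{183561} + \left(-2 - 102\right) \frac{1}{457603} = - \frac{152392}{61187} - \frac{104}{457603} = - \frac{69741399824}{27999354761}$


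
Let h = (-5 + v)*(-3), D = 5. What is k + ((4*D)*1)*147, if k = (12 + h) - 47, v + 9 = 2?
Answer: 2941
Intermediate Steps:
v = -7 (v = -9 + 2 = -7)
h = 36 (h = (-5 - 7)*(-3) = -12*(-3) = 36)
k = 1 (k = (12 + 36) - 47 = 48 - 47 = 1)
k + ((4*D)*1)*147 = 1 + ((4*5)*1)*147 = 1 + (20*1)*147 = 1 + 20*147 = 1 + 2940 = 2941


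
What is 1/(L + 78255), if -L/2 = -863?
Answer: 1/79981 ≈ 1.2503e-5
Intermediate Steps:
L = 1726 (L = -2*(-863) = 1726)
1/(L + 78255) = 1/(1726 + 78255) = 1/79981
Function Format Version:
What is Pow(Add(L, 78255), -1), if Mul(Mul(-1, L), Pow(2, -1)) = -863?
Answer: Rational(1, 79981) ≈ 1.2503e-5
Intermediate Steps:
L = 1726 (L = Mul(-2, -863) = 1726)
Pow(Add(L, 78255), -1) = Pow(Add(1726, 78255), -1) = Pow(79981, -1) = Rational(1, 79981)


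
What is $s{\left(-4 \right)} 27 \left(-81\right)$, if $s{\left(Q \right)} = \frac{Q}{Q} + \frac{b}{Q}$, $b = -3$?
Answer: $- \frac{15309}{4} \approx -3827.3$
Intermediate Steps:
$s{\left(Q \right)} = 1 - \frac{3}{Q}$ ($s{\left(Q \right)} = \frac{Q}{Q} - \frac{3}{Q} = 1 - \frac{3}{Q}$)
$s{\left(-4 \right)} 27 \left(-81\right) = \frac{-3 - 4}{-4} \cdot 27 \left(-81\right) = \left(- \frac{1}{4}\right) \left(-7\right) 27 \left(-81\right) = \frac{7}{4} \cdot 27 \left(-81\right) = \frac{189}{4} \left(-81\right) = - \frac{15309}{4}$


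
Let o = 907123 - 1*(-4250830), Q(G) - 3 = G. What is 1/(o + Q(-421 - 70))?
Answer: 1/5157465 ≈ 1.9389e-7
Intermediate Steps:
Q(G) = 3 + G
o = 5157953 (o = 907123 + 4250830 = 5157953)
1/(o + Q(-421 - 70)) = 1/(5157953 + (3 + (-421 - 70))) = 1/(5157953 + (3 - 491)) = 1/(5157953 - 488) = 1/5157465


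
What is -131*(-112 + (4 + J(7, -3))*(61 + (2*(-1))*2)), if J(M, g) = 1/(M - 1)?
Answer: -32881/2 ≈ -16441.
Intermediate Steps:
J(M, g) = 1/(-1 + M)
-131*(-112 + (4 + J(7, -3))*(61 + (2*(-1))*2)) = -131*(-112 + (4 + 1/(-1 + 7))*(61 + (2*(-1))*2)) = -131*(-112 + (4 + 1/6)*(61 - 2*2)) = -131*(-112 + (4 + ⅙)*(61 - 4)) = -131*(-112 + (25/6)*57) = -131*(-112 + 475/2) = -131*251/2 = -32881/2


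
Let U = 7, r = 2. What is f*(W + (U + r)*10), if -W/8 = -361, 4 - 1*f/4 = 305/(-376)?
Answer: 2693601/47 ≈ 57311.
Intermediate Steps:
f = 1809/94 (f = 16 - 1220/(-376) = 16 - 1220*(-1)/376 = 16 - 4*(-305/376) = 16 + 305/94 = 1809/94 ≈ 19.245)
W = 2888 (W = -8*(-361) = 2888)
f*(W + (U + r)*10) = 1809*(2888 + (7 + 2)*10)/94 = 1809*(2888 + 9*10)/94 = 1809*(2888 + 90)/94 = (1809/94)*2978 = 2693601/47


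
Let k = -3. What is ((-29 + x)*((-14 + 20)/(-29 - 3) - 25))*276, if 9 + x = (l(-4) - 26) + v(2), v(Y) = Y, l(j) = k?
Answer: 1807455/4 ≈ 4.5186e+5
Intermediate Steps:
l(j) = -3
x = -36 (x = -9 + ((-3 - 26) + 2) = -9 + (-29 + 2) = -9 - 27 = -36)
((-29 + x)*((-14 + 20)/(-29 - 3) - 25))*276 = ((-29 - 36)*((-14 + 20)/(-29 - 3) - 25))*276 = -65*(6/(-32) - 25)*276 = -65*(6*(-1/32) - 25)*276 = -65*(-3/16 - 25)*276 = -65*(-403/16)*276 = (26195/16)*276 = 1807455/4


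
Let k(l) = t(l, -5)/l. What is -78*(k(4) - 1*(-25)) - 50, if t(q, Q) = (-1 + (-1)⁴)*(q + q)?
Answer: -2000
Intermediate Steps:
t(q, Q) = 0 (t(q, Q) = (-1 + 1)*(2*q) = 0*(2*q) = 0)
k(l) = 0 (k(l) = 0/l = 0)
-78*(k(4) - 1*(-25)) - 50 = -78*(0 - 1*(-25)) - 50 = -78*(0 + 25) - 50 = -78*25 - 50 = -1950 - 50 = -2000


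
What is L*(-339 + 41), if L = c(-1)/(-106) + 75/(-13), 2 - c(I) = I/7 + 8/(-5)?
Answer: 41712997/24115 ≈ 1729.8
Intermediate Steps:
c(I) = 18/5 - I/7 (c(I) = 2 - (I/7 + 8/(-5)) = 2 - (I*(⅐) + 8*(-⅕)) = 2 - (I/7 - 8/5) = 2 - (-8/5 + I/7) = 2 + (8/5 - I/7) = 18/5 - I/7)
L = -279953/48230 (L = (18/5 - ⅐*(-1))/(-106) + 75/(-13) = (18/5 + ⅐)*(-1/106) + 75*(-1/13) = (131/35)*(-1/106) - 75/13 = -131/3710 - 75/13 = -279953/48230 ≈ -5.8045)
L*(-339 + 41) = -279953*(-339 + 41)/48230 = -279953/48230*(-298) = 41712997/24115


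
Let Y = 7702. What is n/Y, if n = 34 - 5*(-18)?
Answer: 62/3851 ≈ 0.016100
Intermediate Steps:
n = 124 (n = 34 + 90 = 124)
n/Y = 124/7702 = 124*(1/7702) = 62/3851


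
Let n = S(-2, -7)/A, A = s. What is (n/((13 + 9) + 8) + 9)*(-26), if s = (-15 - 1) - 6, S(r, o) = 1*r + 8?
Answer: -12857/55 ≈ -233.76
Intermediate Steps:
S(r, o) = 8 + r (S(r, o) = r + 8 = 8 + r)
s = -22 (s = -16 - 6 = -22)
A = -22
n = -3/11 (n = (8 - 2)/(-22) = 6*(-1/22) = -3/11 ≈ -0.27273)
(n/((13 + 9) + 8) + 9)*(-26) = (-3/(11*((13 + 9) + 8)) + 9)*(-26) = (-3/(11*(22 + 8)) + 9)*(-26) = (-3/11/30 + 9)*(-26) = (-3/11*1/30 + 9)*(-26) = (-1/110 + 9)*(-26) = (989/110)*(-26) = -12857/55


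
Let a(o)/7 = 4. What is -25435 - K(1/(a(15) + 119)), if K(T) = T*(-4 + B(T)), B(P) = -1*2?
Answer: -1246313/49 ≈ -25435.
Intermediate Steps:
B(P) = -2
a(o) = 28 (a(o) = 7*4 = 28)
K(T) = -6*T (K(T) = T*(-4 - 2) = T*(-6) = -6*T)
-25435 - K(1/(a(15) + 119)) = -25435 - (-6)/(28 + 119) = -25435 - (-6)/147 = -25435 - 1*(-2/49) = -25435 + 2/49 = -1246313/49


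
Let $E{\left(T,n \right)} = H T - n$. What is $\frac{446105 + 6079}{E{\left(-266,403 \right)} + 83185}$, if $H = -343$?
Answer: $\frac{113046}{43505} \approx 2.5985$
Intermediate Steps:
$E{\left(T,n \right)} = - n - 343 T$ ($E{\left(T,n \right)} = - 343 T - n = - n - 343 T$)
$\frac{446105 + 6079}{E{\left(-266,403 \right)} + 83185} = \frac{446105 + 6079}{\left(\left(-1\right) 403 - -91238\right) + 83185} = \frac{452184}{\left(-403 + 91238\right) + 83185} = \frac{452184}{90835 + 83185} = \frac{452184}{174020} = 452184 \cdot \frac{1}{174020} = \frac{113046}{43505}$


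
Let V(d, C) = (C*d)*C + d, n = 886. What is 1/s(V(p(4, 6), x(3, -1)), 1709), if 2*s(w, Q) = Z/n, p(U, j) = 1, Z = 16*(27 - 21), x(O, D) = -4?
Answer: 443/24 ≈ 18.458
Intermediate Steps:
Z = 96 (Z = 16*6 = 96)
V(d, C) = d + d*C² (V(d, C) = d*C² + d = d + d*C²)
s(w, Q) = 24/443 (s(w, Q) = (96/886)/2 = (96*(1/886))/2 = (½)*(48/443) = 24/443)
1/s(V(p(4, 6), x(3, -1)), 1709) = 1/(24/443) = 443/24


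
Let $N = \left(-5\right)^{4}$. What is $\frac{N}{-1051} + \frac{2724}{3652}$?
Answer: $\frac{145106}{959563} \approx 0.15122$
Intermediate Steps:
$N = 625$
$\frac{N}{-1051} + \frac{2724}{3652} = \frac{625}{-1051} + \frac{2724}{3652} = 625 \left(- \frac{1}{1051}\right) + 2724 \cdot \frac{1}{3652} = - \frac{625}{1051} + \frac{681}{913} = \frac{145106}{959563}$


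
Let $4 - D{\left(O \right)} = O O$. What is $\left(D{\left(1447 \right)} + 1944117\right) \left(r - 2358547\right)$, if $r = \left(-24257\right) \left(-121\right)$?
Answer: $-86302616400$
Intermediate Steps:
$r = 2935097$
$D{\left(O \right)} = 4 - O^{2}$ ($D{\left(O \right)} = 4 - O O = 4 - O^{2}$)
$\left(D{\left(1447 \right)} + 1944117\right) \left(r - 2358547\right) = \left(\left(4 - 1447^{2}\right) + 1944117\right) \left(2935097 - 2358547\right) = \left(\left(4 - 2093809\right) + 1944117\right) 576550 = \left(-2093805 + 1944117\right) 576550 = \left(-149688\right) 576550 = -86302616400$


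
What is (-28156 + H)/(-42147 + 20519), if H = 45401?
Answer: -17245/21628 ≈ -0.79735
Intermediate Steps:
(-28156 + H)/(-42147 + 20519) = (-28156 + 45401)/(-42147 + 20519) = 17245/(-21628) = 17245*(-1/21628) = -17245/21628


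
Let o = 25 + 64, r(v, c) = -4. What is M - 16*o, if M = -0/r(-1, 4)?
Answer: -1424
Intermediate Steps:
o = 89
M = 0 (M = -0/(-4) = -0*(-1)/4 = -7*0 = 0)
M - 16*o = 0 - 16*89 = 0 - 1424 = -1424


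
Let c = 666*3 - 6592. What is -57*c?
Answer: 261858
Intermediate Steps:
c = -4594 (c = 1998 - 6592 = -4594)
-57*c = -57*(-4594) = 261858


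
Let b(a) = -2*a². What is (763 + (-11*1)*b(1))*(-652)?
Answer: -511820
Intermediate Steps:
(763 + (-11*1)*b(1))*(-652) = (763 + (-11*1)*(-2*1²))*(-652) = (763 - (-22))*(-652) = (763 - 11*(-2))*(-652) = (763 + 22)*(-652) = 785*(-652) = -511820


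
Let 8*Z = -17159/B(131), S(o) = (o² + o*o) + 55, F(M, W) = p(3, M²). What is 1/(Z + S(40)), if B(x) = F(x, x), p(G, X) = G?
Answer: 24/60961 ≈ 0.00039369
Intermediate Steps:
F(M, W) = 3
B(x) = 3
S(o) = 55 + 2*o² (S(o) = (o² + o²) + 55 = 2*o² + 55 = 55 + 2*o²)
Z = -17159/24 (Z = (-17159/3)/8 = (-17159*⅓)/8 = (⅛)*(-17159/3) = -17159/24 ≈ -714.96)
1/(Z + S(40)) = 1/(-17159/24 + (55 + 2*40²)) = 1/(-17159/24 + (55 + 2*1600)) = 1/(-17159/24 + (55 + 3200)) = 1/(-17159/24 + 3255) = 1/(60961/24) = 24/60961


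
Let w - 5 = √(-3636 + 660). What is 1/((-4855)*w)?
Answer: I/(4855*(-5*I + 4*√186)) ≈ -3.4317e-7 + 3.7442e-6*I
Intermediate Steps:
w = 5 + 4*I*√186 (w = 5 + √(-3636 + 660) = 5 + √(-2976) = 5 + 4*I*√186 ≈ 5.0 + 54.553*I)
1/((-4855)*w) = 1/((-4855)*(5 + 4*I*√186)) = -1/(4855*(5 + 4*I*√186))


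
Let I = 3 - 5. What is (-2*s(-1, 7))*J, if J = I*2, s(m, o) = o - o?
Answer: 0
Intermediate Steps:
I = -2
s(m, o) = 0
J = -4 (J = -2*2 = -4)
(-2*s(-1, 7))*J = -2*0*(-4) = 0*(-4) = 0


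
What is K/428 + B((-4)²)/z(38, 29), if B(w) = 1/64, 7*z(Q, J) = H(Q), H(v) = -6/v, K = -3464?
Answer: -180503/20544 ≈ -8.7862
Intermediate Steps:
z(Q, J) = -6/(7*Q) (z(Q, J) = (-6/Q)/7 = -6/(7*Q))
B(w) = 1/64
K/428 + B((-4)²)/z(38, 29) = -3464/428 + 1/(64*((-6/7/38))) = -3464*1/428 + 1/(64*((-6/7*1/38))) = -866/107 + 1/(64*(-3/133)) = -866/107 + (1/64)*(-133/3) = -866/107 - 133/192 = -180503/20544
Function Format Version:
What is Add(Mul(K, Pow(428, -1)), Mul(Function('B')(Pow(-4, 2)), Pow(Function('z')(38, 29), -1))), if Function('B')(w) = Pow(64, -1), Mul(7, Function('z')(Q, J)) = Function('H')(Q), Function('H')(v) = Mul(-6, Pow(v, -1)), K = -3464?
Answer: Rational(-180503, 20544) ≈ -8.7862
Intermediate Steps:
Function('z')(Q, J) = Mul(Rational(-6, 7), Pow(Q, -1)) (Function('z')(Q, J) = Mul(Rational(1, 7), Mul(-6, Pow(Q, -1))) = Mul(Rational(-6, 7), Pow(Q, -1)))
Function('B')(w) = Rational(1, 64)
Add(Mul(K, Pow(428, -1)), Mul(Function('B')(Pow(-4, 2)), Pow(Function('z')(38, 29), -1))) = Add(Mul(-3464, Pow(428, -1)), Mul(Rational(1, 64), Pow(Mul(Rational(-6, 7), Pow(38, -1)), -1))) = Add(Mul(-3464, Rational(1, 428)), Mul(Rational(1, 64), Pow(Mul(Rational(-6, 7), Rational(1, 38)), -1))) = Add(Rational(-866, 107), Mul(Rational(1, 64), Pow(Rational(-3, 133), -1))) = Add(Rational(-866, 107), Mul(Rational(1, 64), Rational(-133, 3))) = Add(Rational(-866, 107), Rational(-133, 192)) = Rational(-180503, 20544)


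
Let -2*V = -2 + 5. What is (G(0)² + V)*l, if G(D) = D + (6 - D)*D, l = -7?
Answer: 21/2 ≈ 10.500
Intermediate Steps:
G(D) = D + D*(6 - D)
V = -3/2 (V = -(-2 + 5)/2 = -½*3 = -3/2 ≈ -1.5000)
(G(0)² + V)*l = ((0*(7 - 1*0))² - 3/2)*(-7) = ((0*(7 + 0))² - 3/2)*(-7) = ((0*7)² - 3/2)*(-7) = (0² - 3/2)*(-7) = (0 - 3/2)*(-7) = -3/2*(-7) = 21/2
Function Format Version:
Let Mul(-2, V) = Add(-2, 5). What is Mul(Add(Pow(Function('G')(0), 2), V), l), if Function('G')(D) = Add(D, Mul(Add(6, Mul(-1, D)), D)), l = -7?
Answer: Rational(21, 2) ≈ 10.500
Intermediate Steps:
Function('G')(D) = Add(D, Mul(D, Add(6, Mul(-1, D))))
V = Rational(-3, 2) (V = Mul(Rational(-1, 2), Add(-2, 5)) = Mul(Rational(-1, 2), 3) = Rational(-3, 2) ≈ -1.5000)
Mul(Add(Pow(Function('G')(0), 2), V), l) = Mul(Add(Pow(Mul(0, Add(7, Mul(-1, 0))), 2), Rational(-3, 2)), -7) = Mul(Add(Pow(Mul(0, Add(7, 0)), 2), Rational(-3, 2)), -7) = Mul(Add(Pow(Mul(0, 7), 2), Rational(-3, 2)), -7) = Mul(Add(Pow(0, 2), Rational(-3, 2)), -7) = Mul(Add(0, Rational(-3, 2)), -7) = Mul(Rational(-3, 2), -7) = Rational(21, 2)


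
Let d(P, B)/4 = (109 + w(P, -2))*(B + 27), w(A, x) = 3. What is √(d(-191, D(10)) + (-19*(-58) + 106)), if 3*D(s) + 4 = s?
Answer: 10*√142 ≈ 119.16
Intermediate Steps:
D(s) = -4/3 + s/3
d(P, B) = 12096 + 448*B (d(P, B) = 4*((109 + 3)*(B + 27)) = 4*(112*(27 + B)) = 4*(3024 + 112*B) = 12096 + 448*B)
√(d(-191, D(10)) + (-19*(-58) + 106)) = √((12096 + 448*(-4/3 + (⅓)*10)) + (-19*(-58) + 106)) = √((12096 + 448*(-4/3 + 10/3)) + (1102 + 106)) = √((12096 + 448*2) + 1208) = √((12096 + 896) + 1208) = √(12992 + 1208) = √14200 = 10*√142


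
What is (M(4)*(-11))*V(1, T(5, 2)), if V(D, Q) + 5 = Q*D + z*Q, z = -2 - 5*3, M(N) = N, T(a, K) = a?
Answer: 3740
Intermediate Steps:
z = -17 (z = -2 - 1*15 = -2 - 15 = -17)
V(D, Q) = -5 - 17*Q + D*Q (V(D, Q) = -5 + (Q*D - 17*Q) = -5 + (D*Q - 17*Q) = -5 + (-17*Q + D*Q) = -5 - 17*Q + D*Q)
(M(4)*(-11))*V(1, T(5, 2)) = (4*(-11))*(-5 - 17*5 + 1*5) = -44*(-5 - 85 + 5) = -44*(-85) = 3740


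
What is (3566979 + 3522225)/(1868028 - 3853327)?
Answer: -7089204/1985299 ≈ -3.5709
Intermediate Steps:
(3566979 + 3522225)/(1868028 - 3853327) = 7089204/(-1985299) = 7089204*(-1/1985299) = -7089204/1985299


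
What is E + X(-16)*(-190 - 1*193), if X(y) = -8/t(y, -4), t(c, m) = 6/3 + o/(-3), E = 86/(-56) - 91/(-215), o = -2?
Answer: 6910283/6020 ≈ 1147.9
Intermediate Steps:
E = -6697/6020 (E = 86*(-1/56) - 91*(-1/215) = -43/28 + 91/215 = -6697/6020 ≈ -1.1125)
t(c, m) = 8/3 (t(c, m) = 6/3 - 2/(-3) = 6*(⅓) - 2*(-⅓) = 2 + ⅔ = 8/3)
X(y) = -3 (X(y) = -8/8/3 = -8*3/8 = -3)
E + X(-16)*(-190 - 1*193) = -6697/6020 - 3*(-190 - 1*193) = -6697/6020 - 3*(-190 - 193) = -6697/6020 - 3*(-383) = -6697/6020 + 1149 = 6910283/6020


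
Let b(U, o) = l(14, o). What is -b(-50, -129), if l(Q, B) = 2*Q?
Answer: -28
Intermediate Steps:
b(U, o) = 28 (b(U, o) = 2*14 = 28)
-b(-50, -129) = -1*28 = -28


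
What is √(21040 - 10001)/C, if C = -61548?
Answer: -√11039/61548 ≈ -0.0017071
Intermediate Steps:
√(21040 - 10001)/C = √(21040 - 10001)/(-61548) = √11039*(-1/61548) = -√11039/61548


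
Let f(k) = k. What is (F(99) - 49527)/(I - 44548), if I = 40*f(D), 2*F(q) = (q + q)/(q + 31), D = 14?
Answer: 919773/816920 ≈ 1.1259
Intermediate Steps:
F(q) = q/(31 + q) (F(q) = ((q + q)/(q + 31))/2 = ((2*q)/(31 + q))/2 = (2*q/(31 + q))/2 = q/(31 + q))
I = 560 (I = 40*14 = 560)
(F(99) - 49527)/(I - 44548) = (99/(31 + 99) - 49527)/(560 - 44548) = (99/130 - 49527)/(-43988) = (99*(1/130) - 49527)*(-1/43988) = (99/130 - 49527)*(-1/43988) = -6438411/130*(-1/43988) = 919773/816920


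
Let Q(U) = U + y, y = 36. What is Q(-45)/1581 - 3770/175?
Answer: -397463/18445 ≈ -21.549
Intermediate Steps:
Q(U) = 36 + U (Q(U) = U + 36 = 36 + U)
Q(-45)/1581 - 3770/175 = (36 - 45)/1581 - 3770/175 = -9*1/1581 - 3770*1/175 = -3/527 - 754/35 = -397463/18445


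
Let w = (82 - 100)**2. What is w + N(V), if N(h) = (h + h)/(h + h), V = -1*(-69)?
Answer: 325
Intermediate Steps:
V = 69
N(h) = 1 (N(h) = (2*h)/((2*h)) = (2*h)*(1/(2*h)) = 1)
w = 324 (w = (-18)**2 = 324)
w + N(V) = 324 + 1 = 325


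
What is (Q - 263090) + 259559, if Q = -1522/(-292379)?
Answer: -1032388727/292379 ≈ -3531.0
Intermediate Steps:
Q = 1522/292379 (Q = -1522*(-1/292379) = 1522/292379 ≈ 0.0052056)
(Q - 263090) + 259559 = (1522/292379 - 263090) + 259559 = -76921989588/292379 + 259559 = -1032388727/292379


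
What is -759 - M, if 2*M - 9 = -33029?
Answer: 15751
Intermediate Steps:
M = -16510 (M = 9/2 + (½)*(-33029) = 9/2 - 33029/2 = -16510)
-759 - M = -759 - 1*(-16510) = -759 + 16510 = 15751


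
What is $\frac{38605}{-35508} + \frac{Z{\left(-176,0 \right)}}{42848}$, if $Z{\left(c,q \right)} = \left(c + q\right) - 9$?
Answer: $- \frac{415179005}{380361696} \approx -1.0915$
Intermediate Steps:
$Z{\left(c,q \right)} = -9 + c + q$
$\frac{38605}{-35508} + \frac{Z{\left(-176,0 \right)}}{42848} = \frac{38605}{-35508} + \frac{-9 - 176 + 0}{42848} = 38605 \left(- \frac{1}{35508}\right) - \frac{185}{42848} = - \frac{38605}{35508} - \frac{185}{42848} = - \frac{415179005}{380361696}$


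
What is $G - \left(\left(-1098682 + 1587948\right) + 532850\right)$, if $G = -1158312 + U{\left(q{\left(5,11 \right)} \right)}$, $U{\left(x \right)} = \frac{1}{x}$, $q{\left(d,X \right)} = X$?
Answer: $- \frac{23984707}{11} \approx -2.1804 \cdot 10^{6}$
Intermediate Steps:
$G = - \frac{12741431}{11}$ ($G = -1158312 + \frac{1}{11} = - \frac{12741431}{11} \approx -1.1583 \cdot 10^{6}$)
$G - \left(\left(-1098682 + 1587948\right) + 532850\right) = - \frac{12741431}{11} - \left(\left(-1098682 + 1587948\right) + 532850\right) = - \frac{12741431}{11} - \left(489266 + 532850\right) = - \frac{12741431}{11} - 1022116 = - \frac{23984707}{11}$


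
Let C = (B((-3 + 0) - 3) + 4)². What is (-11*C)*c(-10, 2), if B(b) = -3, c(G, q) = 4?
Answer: -44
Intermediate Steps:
C = 1 (C = (-3 + 4)² = 1² = 1)
(-11*C)*c(-10, 2) = -11*1*4 = -11*4 = -44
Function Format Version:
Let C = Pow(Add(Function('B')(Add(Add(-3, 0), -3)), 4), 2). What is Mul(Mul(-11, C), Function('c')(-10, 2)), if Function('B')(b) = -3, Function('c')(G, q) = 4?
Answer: -44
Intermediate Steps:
C = 1 (C = Pow(Add(-3, 4), 2) = Pow(1, 2) = 1)
Mul(Mul(-11, C), Function('c')(-10, 2)) = Mul(Mul(-11, 1), 4) = Mul(-11, 4) = -44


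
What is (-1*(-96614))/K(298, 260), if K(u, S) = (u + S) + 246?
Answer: 721/6 ≈ 120.17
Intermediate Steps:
K(u, S) = 246 + S + u (K(u, S) = (S + u) + 246 = 246 + S + u)
(-1*(-96614))/K(298, 260) = (-1*(-96614))/(246 + 260 + 298) = 96614/804 = 96614*(1/804) = 721/6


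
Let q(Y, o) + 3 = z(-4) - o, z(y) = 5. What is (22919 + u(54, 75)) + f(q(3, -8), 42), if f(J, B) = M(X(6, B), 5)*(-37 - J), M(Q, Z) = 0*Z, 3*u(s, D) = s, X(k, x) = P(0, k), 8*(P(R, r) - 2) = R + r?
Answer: 22937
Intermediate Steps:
P(R, r) = 2 + R/8 + r/8 (P(R, r) = 2 + (R + r)/8 = 2 + (R/8 + r/8) = 2 + R/8 + r/8)
X(k, x) = 2 + k/8 (X(k, x) = 2 + (1/8)*0 + k/8 = 2 + 0 + k/8 = 2 + k/8)
u(s, D) = s/3
q(Y, o) = 2 - o (q(Y, o) = -3 + (5 - o) = 2 - o)
M(Q, Z) = 0
f(J, B) = 0 (f(J, B) = 0*(-37 - J) = 0)
(22919 + u(54, 75)) + f(q(3, -8), 42) = (22919 + (1/3)*54) + 0 = (22919 + 18) + 0 = 22937 + 0 = 22937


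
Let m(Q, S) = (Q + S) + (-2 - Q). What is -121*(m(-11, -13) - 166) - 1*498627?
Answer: -476726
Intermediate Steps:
m(Q, S) = -2 + S
-121*(m(-11, -13) - 166) - 1*498627 = -121*((-2 - 13) - 166) - 1*498627 = -121*(-15 - 166) - 498627 = -121*(-181) - 498627 = 21901 - 498627 = -476726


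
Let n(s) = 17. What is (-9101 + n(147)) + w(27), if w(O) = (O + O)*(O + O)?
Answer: -6168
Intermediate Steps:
w(O) = 4*O² (w(O) = (2*O)*(2*O) = 4*O²)
(-9101 + n(147)) + w(27) = (-9101 + 17) + 4*27² = -9084 + 4*729 = -9084 + 2916 = -6168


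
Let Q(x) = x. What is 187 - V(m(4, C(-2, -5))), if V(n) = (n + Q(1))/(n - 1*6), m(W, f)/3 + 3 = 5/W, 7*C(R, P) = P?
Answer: 8398/45 ≈ 186.62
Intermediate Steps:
C(R, P) = P/7
m(W, f) = -9 + 15/W (m(W, f) = -9 + 3*(5/W) = -9 + 15/W)
V(n) = (1 + n)/(-6 + n) (V(n) = (n + 1)/(n - 1*6) = (1 + n)/(n - 6) = (1 + n)/(-6 + n))
187 - V(m(4, C(-2, -5))) = 187 - (1 + (-9 + 15/4))/(-6 + (-9 + 15/4)) = 187 - (1 - 21/4)/(-6 - 21/4) = 187 - (-17)/((-45/4)*4) = 187 - (-4)*(-17)/(45*4) = 187 - 1*17/45 = 187 - 17/45 = 8398/45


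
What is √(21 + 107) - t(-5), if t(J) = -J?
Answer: -5 + 8*√2 ≈ 6.3137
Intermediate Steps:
√(21 + 107) - t(-5) = √(21 + 107) - (-1)*(-5) = √128 - 1*5 = 8*√2 - 5 = -5 + 8*√2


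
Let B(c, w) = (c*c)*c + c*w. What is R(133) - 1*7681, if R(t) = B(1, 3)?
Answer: -7677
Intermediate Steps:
B(c, w) = c³ + c*w (B(c, w) = c²*c + c*w = c³ + c*w)
R(t) = 4 (R(t) = 1*(3 + 1²) = 1*(3 + 1) = 1*4 = 4)
R(133) - 1*7681 = 4 - 1*7681 = 4 - 7681 = -7677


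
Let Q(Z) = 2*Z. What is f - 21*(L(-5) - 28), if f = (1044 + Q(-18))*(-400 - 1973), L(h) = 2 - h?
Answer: -2391543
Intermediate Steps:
f = -2391984 (f = (1044 + 2*(-18))*(-400 - 1973) = (1044 - 36)*(-2373) = 1008*(-2373) = -2391984)
f - 21*(L(-5) - 28) = -2391984 - 21*((2 - 1*(-5)) - 28) = -2391984 - 21*((2 + 5) - 28) = -2391984 - 21*(7 - 28) = -2391984 - 21*(-21) = -2391984 - 1*(-441) = -2391984 + 441 = -2391543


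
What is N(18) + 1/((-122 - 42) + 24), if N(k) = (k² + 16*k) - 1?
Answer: 85539/140 ≈ 610.99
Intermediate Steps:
N(k) = -1 + k² + 16*k
N(18) + 1/((-122 - 42) + 24) = (-1 + 18² + 16*18) + 1/((-122 - 42) + 24) = (-1 + 324 + 288) + 1/(-164 + 24) = 611 + 1/(-140) = 611 - 1/140 = 85539/140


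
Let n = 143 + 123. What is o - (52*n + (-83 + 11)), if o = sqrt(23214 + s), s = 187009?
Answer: -13760 + sqrt(210223) ≈ -13302.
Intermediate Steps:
n = 266
o = sqrt(210223) (o = sqrt(23214 + 187009) = sqrt(210223) ≈ 458.50)
o - (52*n + (-83 + 11)) = sqrt(210223) - (52*266 + (-83 + 11)) = sqrt(210223) - (13832 - 72) = sqrt(210223) - 1*13760 = sqrt(210223) - 13760 = -13760 + sqrt(210223)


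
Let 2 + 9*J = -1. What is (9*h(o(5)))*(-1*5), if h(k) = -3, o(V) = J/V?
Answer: 135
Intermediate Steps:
J = -⅓ (J = -2/9 + (⅑)*(-1) = -2/9 - ⅑ = -⅓ ≈ -0.33333)
o(V) = -1/(3*V)
(9*h(o(5)))*(-1*5) = (9*(-3))*(-1*5) = -27*(-5) = 135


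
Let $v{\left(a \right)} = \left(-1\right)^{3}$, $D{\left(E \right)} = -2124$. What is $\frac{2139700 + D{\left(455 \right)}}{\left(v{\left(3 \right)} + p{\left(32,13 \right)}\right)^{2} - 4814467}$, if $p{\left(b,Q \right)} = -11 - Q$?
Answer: $- \frac{1068788}{2406921} \approx -0.44405$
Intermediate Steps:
$v{\left(a \right)} = -1$
$\frac{2139700 + D{\left(455 \right)}}{\left(v{\left(3 \right)} + p{\left(32,13 \right)}\right)^{2} - 4814467} = \frac{2139700 - 2124}{\left(-1 - 24\right)^{2} - 4814467} = \frac{2137576}{\left(-1 - 24\right)^{2} - 4814467} = \frac{2137576}{\left(-25\right)^{2} - 4814467} = \frac{2137576}{625 - 4814467} = \frac{2137576}{-4813842} = 2137576 \left(- \frac{1}{4813842}\right) = - \frac{1068788}{2406921}$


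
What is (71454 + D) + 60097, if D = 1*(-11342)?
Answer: 120209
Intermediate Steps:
D = -11342
(71454 + D) + 60097 = (71454 - 11342) + 60097 = 60112 + 60097 = 120209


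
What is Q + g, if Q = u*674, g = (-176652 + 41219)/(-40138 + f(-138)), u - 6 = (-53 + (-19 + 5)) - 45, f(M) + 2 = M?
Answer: -2877485999/40278 ≈ -71441.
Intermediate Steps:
f(M) = -2 + M
u = -106 (u = 6 + ((-53 + (-19 + 5)) - 45) = 6 + ((-53 - 14) - 45) = 6 + (-67 - 45) = 6 - 112 = -106)
g = 135433/40278 (g = (-176652 + 41219)/(-40138 + (-2 - 138)) = -135433/(-40138 - 140) = -135433/(-40278) = -135433*(-1/40278) = 135433/40278 ≈ 3.3625)
Q = -71444 (Q = -106*674 = -71444)
Q + g = -71444 + 135433/40278 = -2877485999/40278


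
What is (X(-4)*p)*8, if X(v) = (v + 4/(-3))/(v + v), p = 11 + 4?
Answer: 80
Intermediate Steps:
p = 15
X(v) = (-4/3 + v)/(2*v) (X(v) = (v + 4*(-1/3))/((2*v)) = (v - 4/3)*(1/(2*v)) = (-4/3 + v)*(1/(2*v)) = (-4/3 + v)/(2*v))
(X(-4)*p)*8 = (((1/6)*(-4 + 3*(-4))/(-4))*15)*8 = (((1/6)*(-1/4)*(-4 - 12))*15)*8 = (((1/6)*(-1/4)*(-16))*15)*8 = ((2/3)*15)*8 = 10*8 = 80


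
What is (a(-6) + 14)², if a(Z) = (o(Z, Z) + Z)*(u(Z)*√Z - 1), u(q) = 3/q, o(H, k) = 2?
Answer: 300 + 72*I*√6 ≈ 300.0 + 176.36*I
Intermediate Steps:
a(Z) = (-1 + 3/√Z)*(2 + Z) (a(Z) = (2 + Z)*((3/Z)*√Z - 1) = (2 + Z)*(3/√Z - 1) = (2 + Z)*(-1 + 3/√Z) = (-1 + 3/√Z)*(2 + Z))
(a(-6) + 14)² = ((-2 - 1*(-6) + 3*√(-6) + 6/√(-6)) + 14)² = ((-2 + 6 + 3*(I*√6) + 6*(-I*√6/6)) + 14)² = ((-2 + 6 + 3*I*√6 - I*√6) + 14)² = ((4 + 2*I*√6) + 14)² = (18 + 2*I*√6)²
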